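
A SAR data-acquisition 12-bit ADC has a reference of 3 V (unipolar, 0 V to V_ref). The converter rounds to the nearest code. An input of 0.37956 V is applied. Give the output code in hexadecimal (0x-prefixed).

Full-scale span = 3 V; LSB = 3/2^12 = 0.732 mV.
Input sits at 518.226 steps above V_low.
So the output code is 518.
In hexadecimal (0x-prefixed): 0x206.

code 0x206 (decimal 518)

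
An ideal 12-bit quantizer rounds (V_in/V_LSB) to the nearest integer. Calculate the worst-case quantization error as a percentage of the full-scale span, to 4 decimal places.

0.0122 %

Rounding → worst-case error = ½ LSB = V_FS/2^13, so 100/8192 = 0.012207 % of full scale.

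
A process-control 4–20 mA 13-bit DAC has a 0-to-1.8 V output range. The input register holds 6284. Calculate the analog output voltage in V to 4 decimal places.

1.3808 V

LSB = 1.8 V / 2^13 = 219.73 µV.
V_out = 0 + 6284 × 0.000219727 V = 1.38076 V.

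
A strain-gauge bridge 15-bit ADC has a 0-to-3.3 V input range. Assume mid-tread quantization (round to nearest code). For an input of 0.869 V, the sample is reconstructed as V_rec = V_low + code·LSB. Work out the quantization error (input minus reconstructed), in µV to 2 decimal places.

LSB = 3.3/2^15 = 100.71 µV.
(V_in − V_low)/LSB = (0.869 − 0)/0.000100708 = 8628.9067 → code 8629 (round).
Code 8629 maps back to 0 + 8629×0.000100708 V = 0.8690094 V.
V_in − V_rec = -9.39941e-06 V = -9.40 µV.

-9.40 µV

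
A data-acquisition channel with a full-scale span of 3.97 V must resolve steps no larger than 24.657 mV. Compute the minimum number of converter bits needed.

8 bits

Number of steps required ≥ 3.97 V / 24.657 mV = 161.01.
Need 2^N ≥ 161.01; 2^7 = 128, 2^8 = 256.
Minimum N = 8.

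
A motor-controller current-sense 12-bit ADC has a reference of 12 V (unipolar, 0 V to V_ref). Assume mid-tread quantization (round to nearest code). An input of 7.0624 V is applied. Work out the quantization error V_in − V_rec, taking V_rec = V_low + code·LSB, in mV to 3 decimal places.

LSB = 12/2^12 = 2.930 mV.
(V_in − V_low)/LSB = (7.0624 − 0)/0.00292969 = 2410.6325 → code 2411 (round).
V_rec = 0 + 2411·0.00292969 = 7.0634766 V.
V_in − V_rec = -0.00107656 V = -1.077 mV.

-1.077 mV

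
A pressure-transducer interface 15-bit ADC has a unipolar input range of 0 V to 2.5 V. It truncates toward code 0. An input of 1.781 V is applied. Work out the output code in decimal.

Full-scale span = 2.5 V; LSB = 2.5/2^15 = 76.29 µV.
(V_in − V_low)/LSB = (1.781 − 0) / 7.62939e-05 = 23343.923.
So the output code is 23343.

code 23343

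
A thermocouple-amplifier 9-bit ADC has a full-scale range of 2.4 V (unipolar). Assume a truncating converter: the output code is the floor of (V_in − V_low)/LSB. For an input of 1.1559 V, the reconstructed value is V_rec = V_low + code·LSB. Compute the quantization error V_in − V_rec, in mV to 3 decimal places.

Step size: 2.4 V ÷ 2^9 = 4.688 mV.
Scaled input = 246.5920 LSBs, so code = 246.
Reconstructed: 1.153125 V.
Error = 1.1559 − 1.153125 = 0.002775 V = 2.775 mV.

2.775 mV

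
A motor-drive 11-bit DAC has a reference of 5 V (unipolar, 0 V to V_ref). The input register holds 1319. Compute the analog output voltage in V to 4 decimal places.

3.2202 V

LSB = 5 V / 2^11 = 2.441 mV.
V_out = 0 + 1319 × 0.00244141 V = 3.22021 V.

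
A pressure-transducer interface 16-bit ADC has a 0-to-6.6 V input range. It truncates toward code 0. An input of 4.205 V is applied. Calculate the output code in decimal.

LSB = 6.6 V / 65536 = 100.71 µV.
(V_in − V_low)/LSB = (4.205 − 0) / 0.000100708 = 41754.376.
Floor → code 41754.

code 41754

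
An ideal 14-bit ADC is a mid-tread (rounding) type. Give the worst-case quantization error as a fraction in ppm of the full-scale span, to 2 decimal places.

Rounding → worst-case error = ½ LSB = V_FS/2^15, so 1e+06/32768 = 30.5176 ppm of full scale.

30.52 ppm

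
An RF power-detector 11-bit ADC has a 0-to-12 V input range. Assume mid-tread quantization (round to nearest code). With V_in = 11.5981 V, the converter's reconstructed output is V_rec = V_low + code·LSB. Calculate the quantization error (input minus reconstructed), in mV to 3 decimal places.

One LSB is 12 V / 2048 = 5.859 mV.
(11.5981 − 0)/0.00585938 = 1979.4091; round gives code 1979.
V_rec = 0 + 1979·0.00585938 = 11.595703 V.
V_in − V_rec = 0.00239688 V = 2.397 mV.

2.397 mV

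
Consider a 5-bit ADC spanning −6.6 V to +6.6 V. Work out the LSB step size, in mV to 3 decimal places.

412.500 mV

Full-scale span = 13.2 V.
LSB = 13.2 / 2^5 = 13.2 / 32 = 0.4125 V = 412.500 mV.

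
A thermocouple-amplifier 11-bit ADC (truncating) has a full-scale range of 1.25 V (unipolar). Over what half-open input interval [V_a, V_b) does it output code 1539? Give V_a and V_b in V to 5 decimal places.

[0.93933 V, 0.93994 V)

LSB = 1.25/2^11 = 0.610 mV.
V_a = V_low + 1539·LSB = 0.939331 V; V_b = V_low + 1540·LSB = 0.939941 V.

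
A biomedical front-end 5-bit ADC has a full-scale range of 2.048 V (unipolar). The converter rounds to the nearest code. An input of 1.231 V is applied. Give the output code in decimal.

Full-scale span = 2.048 V; LSB = 2.048/2^5 = 64.000 mV.
(1.231 − 0) / 0.064 = 19.234 LSBs.
Round → code 19.

code 19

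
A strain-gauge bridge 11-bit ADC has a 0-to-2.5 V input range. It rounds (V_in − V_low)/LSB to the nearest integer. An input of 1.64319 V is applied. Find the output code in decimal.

Full-scale span = 2.5 V; LSB = 2.5/2^11 = 1.221 mV.
Input sits at 1346.101 steps above V_low.
round(1346.101) = 1346.

code 1346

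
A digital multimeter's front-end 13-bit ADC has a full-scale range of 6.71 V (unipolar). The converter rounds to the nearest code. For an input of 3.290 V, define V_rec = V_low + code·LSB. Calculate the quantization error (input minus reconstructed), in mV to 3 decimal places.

-0.292 mV

One LSB is 6.71 V / 8192 = 0.819 mV.
Scaled input = 4016.6438 LSBs, so code = 4017.
Reconstructed: 3.2902917 V.
Difference: -0.000291748 V → -0.292 mV.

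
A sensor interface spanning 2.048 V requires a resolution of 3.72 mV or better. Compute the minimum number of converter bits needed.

10 bits

Number of steps required ≥ 2.048 V / 3.72 mV = 550.54.
Need 2^N ≥ 550.54; 2^9 = 512, 2^10 = 1024.
Minimum N = 10.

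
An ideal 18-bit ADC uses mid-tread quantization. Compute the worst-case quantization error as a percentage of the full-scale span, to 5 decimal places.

Rounding → worst-case error = ½ LSB = V_FS/2^19, so 100/524288 = 0.000190735 % of full scale.

0.00019 %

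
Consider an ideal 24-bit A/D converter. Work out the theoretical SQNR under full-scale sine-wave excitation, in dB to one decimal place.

146.2 dB

SNR ≈ 6.02·N + 1.76 dB = 6.02·24 + 1.76 = 146.24 dB.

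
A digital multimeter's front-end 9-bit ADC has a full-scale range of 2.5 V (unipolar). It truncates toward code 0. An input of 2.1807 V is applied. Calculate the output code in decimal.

Full-scale span = 2.5 V; LSB = 2.5/2^9 = 4.883 mV.
(2.1807 − 0) / 0.00488281 = 446.607 LSBs.
So the output code is 446.

code 446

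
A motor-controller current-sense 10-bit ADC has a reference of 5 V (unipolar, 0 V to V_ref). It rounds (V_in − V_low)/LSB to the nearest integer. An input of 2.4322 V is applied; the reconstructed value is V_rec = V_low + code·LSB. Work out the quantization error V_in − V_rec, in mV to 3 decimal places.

One LSB is 5 V / 1024 = 4.883 mV.
(2.4322 − 0)/0.00488281 = 498.1146; round gives code 498.
Reconstructed: 2.4316406 V.
Error = 2.4322 − 2.4316406 = 0.000559375 V = 0.559 mV.

0.559 mV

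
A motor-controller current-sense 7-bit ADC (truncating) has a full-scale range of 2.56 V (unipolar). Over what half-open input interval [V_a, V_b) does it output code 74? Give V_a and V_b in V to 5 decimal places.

LSB = 2.56/2^7 = 20.000 mV.
V_a = V_low + 74·LSB = 1.48 V; V_b = V_low + 75·LSB = 1.5 V.

[1.48000 V, 1.50000 V)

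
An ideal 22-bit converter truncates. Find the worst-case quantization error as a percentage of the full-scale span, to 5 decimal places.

Truncating → worst-case error = 1 LSB = V_FS/2^22, so 100/4194304 = 2.38419e-05 % of full scale.

0.00002 %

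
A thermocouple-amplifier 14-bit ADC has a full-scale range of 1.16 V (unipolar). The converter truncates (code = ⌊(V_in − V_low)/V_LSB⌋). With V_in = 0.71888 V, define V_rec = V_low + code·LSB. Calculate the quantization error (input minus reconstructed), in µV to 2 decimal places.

One LSB is 1.16 V / 16384 = 70.80 µV.
(V_in − V_low)/LSB = (0.71888 − 0)/7.08008e-05 = 10153.5603 → code 10153 (floor).
Reconstructed: 0.71884033 V.
V_in − V_rec = 3.9668e-05 V = 39.67 µV.

39.67 µV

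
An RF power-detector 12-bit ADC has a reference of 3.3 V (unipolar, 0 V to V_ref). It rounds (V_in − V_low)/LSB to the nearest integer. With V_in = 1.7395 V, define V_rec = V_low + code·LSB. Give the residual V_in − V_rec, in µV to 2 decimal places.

Step size: 3.3 V ÷ 2^12 = 0.806 mV.
(V_in − V_low)/LSB = (1.7395 − 0)/0.000805664 = 2159.0885 → code 2159 (round).
Reconstructed: 1.7394287 V.
Error = 1.7395 − 1.7394287 = 7.12891e-05 V = 71.29 µV.

71.29 µV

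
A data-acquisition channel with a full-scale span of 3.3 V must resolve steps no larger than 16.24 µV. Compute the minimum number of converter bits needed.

18 bits

Number of steps required ≥ 3.3 V / 16.24 µV = 203201.97.
Need 2^N ≥ 203201.97; 2^17 = 131072, 2^18 = 262144.
Minimum N = 18.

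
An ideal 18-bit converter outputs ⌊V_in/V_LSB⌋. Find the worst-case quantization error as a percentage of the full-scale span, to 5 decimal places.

0.00038 %

Truncating → worst-case error = 1 LSB = V_FS/2^18, so 100/262144 = 0.00038147 % of full scale.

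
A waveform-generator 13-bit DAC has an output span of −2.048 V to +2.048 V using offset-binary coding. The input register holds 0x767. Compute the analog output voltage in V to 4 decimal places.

-1.1005 V

LSB = 4.096 V / 2^13 = 0.500 mV.
Code 0x767 = 1895 decimal.
V_out = (−2.048) + 1895 × 0.0005 V = -1.1005 V.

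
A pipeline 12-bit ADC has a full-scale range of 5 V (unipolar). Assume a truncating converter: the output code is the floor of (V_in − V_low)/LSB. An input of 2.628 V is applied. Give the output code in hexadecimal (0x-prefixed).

LSB = 5 V / 4096 = 1.221 mV.
Input sits at 2152.858 steps above V_low.
So the output code is 2152.
In hexadecimal (0x-prefixed): 0x868.

code 0x868 (decimal 2152)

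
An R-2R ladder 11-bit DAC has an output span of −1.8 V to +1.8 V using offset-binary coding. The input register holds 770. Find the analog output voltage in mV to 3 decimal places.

-446.484 mV

LSB = 3.6 V / 2^11 = 1.758 mV.
V_out = (−1.8) + 770 × 0.00175781 V = -0.446484 V.
= -446.484 mV.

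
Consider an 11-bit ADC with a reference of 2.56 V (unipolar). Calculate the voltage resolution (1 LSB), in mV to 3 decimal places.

1.250 mV

Full-scale span = 2.56 V.
LSB = 2.56 / 2^11 = 2.56 / 2048 = 0.00125 V = 1.250 mV.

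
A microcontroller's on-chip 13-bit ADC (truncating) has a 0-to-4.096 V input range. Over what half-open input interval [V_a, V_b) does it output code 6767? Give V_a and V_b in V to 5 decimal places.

LSB = 4.096/2^13 = 0.500 mV.
V_a = V_low + 6767·LSB = 3.3835 V; V_b = V_low + 6768·LSB = 3.384 V.

[3.38350 V, 3.38400 V)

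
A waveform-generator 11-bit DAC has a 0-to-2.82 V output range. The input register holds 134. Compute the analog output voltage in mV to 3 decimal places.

LSB = 2.82 V / 2^11 = 1.377 mV.
V_out = 0 + 134 × 0.00137695 V = 0.184512 V.
= 184.512 mV.

184.512 mV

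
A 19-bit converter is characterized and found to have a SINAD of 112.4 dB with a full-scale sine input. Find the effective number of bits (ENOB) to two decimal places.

ENOB = (SINAD − 1.76) / 6.02 = (112.4 − 1.76)/6.02 = 18.379.

18.38 bits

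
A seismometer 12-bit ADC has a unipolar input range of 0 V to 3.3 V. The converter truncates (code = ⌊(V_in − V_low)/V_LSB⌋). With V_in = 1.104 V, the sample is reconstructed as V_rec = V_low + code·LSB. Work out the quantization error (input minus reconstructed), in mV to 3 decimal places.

Step size: 3.3 V ÷ 2^12 = 0.806 mV.
(1.104 − 0)/0.000805664 = 1370.2982; ⌊·⌋ gives code 1370.
V_rec = 0 + 1370·0.000805664 = 1.1037598 V.
Difference: 0.000240234 V → 0.240 mV.

0.240 mV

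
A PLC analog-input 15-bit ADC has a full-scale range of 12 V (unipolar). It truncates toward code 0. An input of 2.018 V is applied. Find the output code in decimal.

Full-scale span = 12 V; LSB = 12/2^15 = 366.21 µV.
(V_in − V_low)/LSB = (2.018 − 0) / 0.000366211 = 5510.485.
Floor → code 5510.

code 5510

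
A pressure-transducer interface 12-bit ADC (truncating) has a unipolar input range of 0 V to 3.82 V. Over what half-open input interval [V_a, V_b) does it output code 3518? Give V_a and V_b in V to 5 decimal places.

[3.28095 V, 3.28188 V)

LSB = 3.82/2^12 = 0.933 mV.
V_a = V_low + 3518·LSB = 3.28095 V; V_b = V_low + 3519·LSB = 3.28188 V.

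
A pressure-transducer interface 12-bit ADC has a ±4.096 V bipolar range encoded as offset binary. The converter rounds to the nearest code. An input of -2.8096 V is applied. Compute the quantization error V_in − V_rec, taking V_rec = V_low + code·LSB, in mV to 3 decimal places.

Step size: 8.192 V ÷ 2^12 = 2.000 mV.
Scaled input = 643.2000 LSBs, so code = 643.
Reconstructed: -2.81 V.
Error = -2.8096 − (−2.81) = 0.0004 V = 0.400 mV.

0.400 mV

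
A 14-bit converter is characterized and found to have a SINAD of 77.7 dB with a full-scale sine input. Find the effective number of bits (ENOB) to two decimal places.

ENOB = (SINAD − 1.76) / 6.02 = (77.7 − 1.76)/6.02 = 12.615.

12.61 bits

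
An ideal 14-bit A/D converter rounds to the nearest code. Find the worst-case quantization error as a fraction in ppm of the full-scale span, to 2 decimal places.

30.52 ppm

Rounding → worst-case error = ½ LSB = V_FS/2^15, so 1e+06/32768 = 30.5176 ppm of full scale.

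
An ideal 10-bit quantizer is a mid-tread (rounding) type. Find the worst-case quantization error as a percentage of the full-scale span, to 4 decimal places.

0.0488 %

Rounding → worst-case error = ½ LSB = V_FS/2^11, so 100/2048 = 0.0488281 % of full scale.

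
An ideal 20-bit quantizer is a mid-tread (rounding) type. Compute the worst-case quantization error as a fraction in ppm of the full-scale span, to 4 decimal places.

Rounding → worst-case error = ½ LSB = V_FS/2^21, so 1e+06/2097152 = 0.476837 ppm of full scale.

0.4768 ppm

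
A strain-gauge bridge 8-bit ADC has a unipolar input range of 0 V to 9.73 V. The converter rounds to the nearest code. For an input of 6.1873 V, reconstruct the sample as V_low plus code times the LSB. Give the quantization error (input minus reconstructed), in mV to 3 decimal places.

-7.973 mV

Step size: 9.73 V ÷ 2^8 = 38.008 mV.
(6.1873 − 0)/0.0380078 = 162.7902; round gives code 163.
Reconstructed: 6.1952734 V.
V_in − V_rec = -0.00797344 V = -7.973 mV.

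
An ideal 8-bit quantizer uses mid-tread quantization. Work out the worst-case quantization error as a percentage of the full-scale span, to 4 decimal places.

0.1953 %

Rounding → worst-case error = ½ LSB = V_FS/2^9, so 100/512 = 0.195312 % of full scale.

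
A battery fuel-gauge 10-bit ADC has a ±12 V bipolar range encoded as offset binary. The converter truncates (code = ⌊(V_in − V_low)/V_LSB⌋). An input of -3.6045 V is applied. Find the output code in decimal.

code 358

Full-scale span = 24 V; LSB = 24/2^10 = 23.438 mV.
(-3.6045 − (−12)) / 0.0234375 = 358.208 LSBs.
Floor → code 358.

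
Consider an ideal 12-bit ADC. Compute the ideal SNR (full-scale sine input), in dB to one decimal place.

74.0 dB

SNR ≈ 6.02·N + 1.76 dB = 6.02·12 + 1.76 = 74.00 dB.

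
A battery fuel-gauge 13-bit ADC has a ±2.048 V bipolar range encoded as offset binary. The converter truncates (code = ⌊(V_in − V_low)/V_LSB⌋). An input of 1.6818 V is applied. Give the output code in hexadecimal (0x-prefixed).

code 0x1D23 (decimal 7459)

Full-scale span = 4.096 V; LSB = 4.096/2^13 = 0.500 mV.
(V_in − V_low)/LSB = (1.6818 − (−2.048)) / 0.0005 = 7459.600.
So the output code is 7459.
In hexadecimal (0x-prefixed): 0x1D23.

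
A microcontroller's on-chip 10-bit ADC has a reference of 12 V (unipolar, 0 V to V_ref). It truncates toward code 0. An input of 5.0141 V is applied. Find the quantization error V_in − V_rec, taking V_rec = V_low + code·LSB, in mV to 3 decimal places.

LSB = 12/2^10 = 11.719 mV.
(5.0141 − 0)/0.0117188 = 427.8699; ⌊·⌋ gives code 427.
V_rec = 0 + 427·0.0117188 = 5.0039062 V.
Error = 5.0141 − 5.0039062 = 0.0101937 V = 10.194 mV.

10.194 mV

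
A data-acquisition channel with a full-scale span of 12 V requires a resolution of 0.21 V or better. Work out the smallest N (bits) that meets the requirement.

6 bits

Number of steps required ≥ 12 V / 0.21 V = 57.14.
Need 2^N ≥ 57.14; 2^5 = 32, 2^6 = 64.
Minimum N = 6.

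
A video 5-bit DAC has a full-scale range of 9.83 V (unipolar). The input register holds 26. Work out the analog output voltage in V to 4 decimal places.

7.9869 V

LSB = 9.83 V / 2^5 = 307.188 mV.
V_out = 0 + 26 × 0.307188 V = 7.98688 V.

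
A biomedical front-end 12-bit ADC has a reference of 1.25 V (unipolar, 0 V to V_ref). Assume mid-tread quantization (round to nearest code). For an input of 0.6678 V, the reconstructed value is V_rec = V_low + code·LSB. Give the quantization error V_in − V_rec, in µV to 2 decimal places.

75.39 µV

LSB = 1.25/2^12 = 305.18 µV.
Scaled input = 2188.2470 LSBs, so code = 2188.
V_rec = 0 + 2188·0.000305176 = 0.66772461 V.
V_in − V_rec = 7.53906e-05 V = 75.39 µV.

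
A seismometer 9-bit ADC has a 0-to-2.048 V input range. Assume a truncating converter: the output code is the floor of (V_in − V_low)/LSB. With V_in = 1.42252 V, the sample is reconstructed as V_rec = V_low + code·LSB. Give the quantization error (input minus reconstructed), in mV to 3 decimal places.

2.520 mV

Step size: 2.048 V ÷ 2^9 = 4.000 mV.
(V_in − V_low)/LSB = (1.42252 − 0)/0.004 = 355.6300 → code 355 (floor).
Code 355 maps back to 0 + 355×0.004 V = 1.42 V.
V_in − V_rec = 0.00252 V = 2.520 mV.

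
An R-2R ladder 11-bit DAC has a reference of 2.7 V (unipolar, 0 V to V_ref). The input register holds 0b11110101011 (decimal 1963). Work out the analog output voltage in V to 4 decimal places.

2.5879 V

LSB = 2.7 V / 2^11 = 1.318 mV.
Code 0b11110101011 = 1963 decimal.
V_out = 0 + 1963 × 0.00131836 V = 2.58794 V.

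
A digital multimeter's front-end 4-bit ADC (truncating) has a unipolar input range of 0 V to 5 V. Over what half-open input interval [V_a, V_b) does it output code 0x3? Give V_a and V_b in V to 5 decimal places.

LSB = 5/2^4 = 312.500 mV.
Code 0x3 = 3 decimal.
V_a = V_low + 3·LSB = 0.9375 V; V_b = V_low + 4·LSB = 1.25 V.

[0.93750 V, 1.25000 V)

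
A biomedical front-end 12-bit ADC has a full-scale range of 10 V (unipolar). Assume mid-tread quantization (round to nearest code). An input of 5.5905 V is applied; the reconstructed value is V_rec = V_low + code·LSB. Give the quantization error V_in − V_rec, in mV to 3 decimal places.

-0.320 mV

LSB = 10/2^12 = 2.441 mV.
(V_in − V_low)/LSB = (5.5905 − 0)/0.00244141 = 2289.8688 → code 2290 (round).
Reconstructed: 5.5908203 V.
Difference: -0.000320313 V → -0.320 mV.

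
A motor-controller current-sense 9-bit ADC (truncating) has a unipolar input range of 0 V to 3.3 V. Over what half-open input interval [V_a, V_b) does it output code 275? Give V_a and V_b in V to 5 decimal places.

[1.77246 V, 1.77891 V)

LSB = 3.3/2^9 = 6.445 mV.
V_a = V_low + 275·LSB = 1.77246 V; V_b = V_low + 276·LSB = 1.77891 V.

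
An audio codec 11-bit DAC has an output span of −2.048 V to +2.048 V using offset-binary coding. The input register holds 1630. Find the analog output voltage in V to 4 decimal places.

1.2120 V

LSB = 4.096 V / 2^11 = 2.000 mV.
V_out = (−2.048) + 1630 × 0.002 V = 1.212 V.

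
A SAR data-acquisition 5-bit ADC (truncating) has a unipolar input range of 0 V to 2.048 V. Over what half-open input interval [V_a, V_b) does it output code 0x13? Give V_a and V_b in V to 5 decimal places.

[1.21600 V, 1.28000 V)

LSB = 2.048/2^5 = 64.000 mV.
Code 0x13 = 19 decimal.
V_a = V_low + 19·LSB = 1.216 V; V_b = V_low + 20·LSB = 1.28 V.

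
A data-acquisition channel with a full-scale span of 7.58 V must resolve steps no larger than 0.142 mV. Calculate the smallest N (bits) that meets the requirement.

Number of steps required ≥ 7.58 V / 0.142 mV = 53380.28.
Need 2^N ≥ 53380.28; 2^15 = 32768, 2^16 = 65536.
Minimum N = 16.

16 bits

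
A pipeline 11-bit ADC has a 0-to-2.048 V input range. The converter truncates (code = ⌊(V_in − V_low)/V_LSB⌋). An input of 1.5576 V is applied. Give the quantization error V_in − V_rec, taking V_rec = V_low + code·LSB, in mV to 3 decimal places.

0.600 mV

Step size: 2.048 V ÷ 2^11 = 1.000 mV.
Scaled input = 1557.6000 LSBs, so code = 1557.
V_rec = 0 + 1557·0.001 = 1.557 V.
Error = 1.5576 − 1.557 = 0.0006 V = 0.600 mV.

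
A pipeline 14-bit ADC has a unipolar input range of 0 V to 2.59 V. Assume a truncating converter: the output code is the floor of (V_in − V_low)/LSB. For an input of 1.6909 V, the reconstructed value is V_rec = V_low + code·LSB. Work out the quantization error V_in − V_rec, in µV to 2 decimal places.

LSB = 2.59/2^14 = 158.08 µV.
(1.6909 − 0)/0.000158081 = 10696.4114; ⌊·⌋ gives code 10696.
V_rec = 0 + 10696·0.000158081 = 1.690835 V.
Difference: 6.50391e-05 V → 65.04 µV.

65.04 µV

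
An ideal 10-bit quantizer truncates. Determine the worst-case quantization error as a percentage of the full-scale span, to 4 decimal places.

Truncating → worst-case error = 1 LSB = V_FS/2^10, so 100/1024 = 0.0976562 % of full scale.

0.0977 %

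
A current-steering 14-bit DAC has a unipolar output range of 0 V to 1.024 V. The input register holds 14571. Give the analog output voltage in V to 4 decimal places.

LSB = 1.024 V / 2^14 = 62.50 µV.
V_out = 0 + 14571 × 6.25e-05 V = 0.910687 V.

0.9107 V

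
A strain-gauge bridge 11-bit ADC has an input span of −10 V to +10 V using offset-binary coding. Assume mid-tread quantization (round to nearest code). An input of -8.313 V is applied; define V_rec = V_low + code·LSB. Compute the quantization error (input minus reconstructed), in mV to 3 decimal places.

One LSB is 20 V / 2048 = 9.766 mV.
(-8.313 − (−10))/0.00976562 = 172.7488; round gives code 173.
Code 173 maps back to (−10) + 173×0.00976562 V = -8.3105469 V.
Difference: -0.00245313 V → -2.453 mV.

-2.453 mV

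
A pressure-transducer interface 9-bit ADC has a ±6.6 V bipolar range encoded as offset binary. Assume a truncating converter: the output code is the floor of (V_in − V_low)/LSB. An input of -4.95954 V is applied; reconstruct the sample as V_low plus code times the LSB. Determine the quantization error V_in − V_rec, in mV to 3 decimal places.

16.241 mV

Step size: 13.2 V ÷ 2^9 = 25.781 mV.
(-4.95954 − (−6.6))/0.0257812 = 63.6300; ⌊·⌋ gives code 63.
V_rec = (−6.6) + 63·0.0257812 = -4.9757812 V.
Error = -4.95954 − (−4.9757812) = 0.0162412 V = 16.241 mV.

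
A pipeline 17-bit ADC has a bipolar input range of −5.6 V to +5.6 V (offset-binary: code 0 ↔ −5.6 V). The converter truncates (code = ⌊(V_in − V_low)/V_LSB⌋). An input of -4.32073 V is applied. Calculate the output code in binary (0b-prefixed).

Full-scale span = 11.2 V; LSB = 11.2/2^17 = 85.45 µV.
(V_in − V_low)/LSB = (-4.32073 − (−5.6)) / 8.54492e-05 = 14971.114.
So the output code is 14971.
In binary (0b-prefixed): 0b11101001111011.

code 0b11101001111011 (decimal 14971)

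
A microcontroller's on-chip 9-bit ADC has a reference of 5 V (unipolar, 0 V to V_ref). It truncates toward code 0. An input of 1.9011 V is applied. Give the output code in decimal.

code 194

Full-scale span = 5 V; LSB = 5/2^9 = 9.766 mV.
(1.9011 − 0) / 0.00976562 = 194.673 LSBs.
⌊·⌋(194.673) = 194.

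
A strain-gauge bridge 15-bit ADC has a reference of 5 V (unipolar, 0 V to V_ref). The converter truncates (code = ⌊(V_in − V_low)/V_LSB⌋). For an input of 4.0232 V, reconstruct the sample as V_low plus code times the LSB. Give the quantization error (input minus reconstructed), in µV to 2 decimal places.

67.68 µV

LSB = 5/2^15 = 152.59 µV.
(4.0232 − 0)/0.000152588 = 26366.4435; ⌊·⌋ gives code 26366.
V_rec = 0 + 26366·0.000152588 = 4.0231323 V.
Difference: 6.76758e-05 V → 67.68 µV.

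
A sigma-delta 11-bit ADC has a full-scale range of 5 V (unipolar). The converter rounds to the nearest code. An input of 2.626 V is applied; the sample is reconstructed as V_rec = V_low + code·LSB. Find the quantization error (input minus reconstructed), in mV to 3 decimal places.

Step size: 5 V ÷ 2^11 = 2.441 mV.
Scaled input = 1075.6096 LSBs, so code = 1076.
V_rec = 0 + 1076·0.00244141 = 2.6269531 V.
V_in − V_rec = -0.000953125 V = -0.953 mV.

-0.953 mV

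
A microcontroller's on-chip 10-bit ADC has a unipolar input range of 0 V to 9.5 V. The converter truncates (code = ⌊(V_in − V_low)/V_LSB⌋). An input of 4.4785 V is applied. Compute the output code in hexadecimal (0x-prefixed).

Full-scale span = 9.5 V; LSB = 9.5/2^10 = 9.277 mV.
(V_in − V_low)/LSB = (4.4785 − 0) / 0.00927734 = 482.735.
⌊·⌋(482.735) = 482.
In hexadecimal (0x-prefixed): 0x1E2.

code 0x1E2 (decimal 482)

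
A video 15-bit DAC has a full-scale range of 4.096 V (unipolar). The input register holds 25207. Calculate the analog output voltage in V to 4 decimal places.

3.1509 V

LSB = 4.096 V / 2^15 = 125.00 µV.
V_out = 0 + 25207 × 0.000125 V = 3.15088 V.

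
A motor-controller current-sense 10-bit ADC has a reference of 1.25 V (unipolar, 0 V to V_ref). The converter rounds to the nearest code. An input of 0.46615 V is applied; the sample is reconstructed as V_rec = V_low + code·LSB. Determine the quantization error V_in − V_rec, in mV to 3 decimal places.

-0.159 mV

Step size: 1.25 V ÷ 2^10 = 1.221 mV.
Scaled input = 381.8701 LSBs, so code = 382.
Reconstructed: 0.46630859 V.
Error = 0.46615 − 0.46630859 = -0.000158594 V = -0.159 mV.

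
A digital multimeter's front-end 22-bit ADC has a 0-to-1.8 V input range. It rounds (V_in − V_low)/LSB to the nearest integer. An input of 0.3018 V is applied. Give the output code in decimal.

code 703245

LSB = 1.8 V / 4194304 = 0.43 µV.
Input sits at 703244.971 steps above V_low.
Round → code 703245.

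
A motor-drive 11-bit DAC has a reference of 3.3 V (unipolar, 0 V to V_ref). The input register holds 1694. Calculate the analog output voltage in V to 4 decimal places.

LSB = 3.3 V / 2^11 = 1.611 mV.
V_out = 0 + 1694 × 0.00161133 V = 2.72959 V.

2.7296 V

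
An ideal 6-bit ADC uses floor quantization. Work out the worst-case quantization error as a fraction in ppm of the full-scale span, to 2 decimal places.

Truncating → worst-case error = 1 LSB = V_FS/2^6, so 1e+06/64 = 15625 ppm of full scale.

15625.00 ppm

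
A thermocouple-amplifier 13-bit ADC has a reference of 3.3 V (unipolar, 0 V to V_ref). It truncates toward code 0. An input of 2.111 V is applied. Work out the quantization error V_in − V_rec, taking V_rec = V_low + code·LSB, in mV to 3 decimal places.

0.160 mV

LSB = 3.3/2^13 = 402.83 µV.
(2.111 − 0)/0.000402832 = 5240.3976; ⌊·⌋ gives code 5240.
V_rec = 0 + 5240·0.000402832 = 2.1108398 V.
Difference: 0.000160156 V → 0.160 mV.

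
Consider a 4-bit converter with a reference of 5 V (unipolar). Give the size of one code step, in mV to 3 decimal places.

312.500 mV

Full-scale span = 5 V.
LSB = 5 / 2^4 = 5 / 16 = 0.3125 V = 312.500 mV.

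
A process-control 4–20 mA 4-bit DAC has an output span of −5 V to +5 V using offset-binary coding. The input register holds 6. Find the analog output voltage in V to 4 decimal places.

LSB = 10 V / 2^4 = 0.6250 V.
V_out = (−5) + 6 × 0.625 V = -1.25 V.

-1.2500 V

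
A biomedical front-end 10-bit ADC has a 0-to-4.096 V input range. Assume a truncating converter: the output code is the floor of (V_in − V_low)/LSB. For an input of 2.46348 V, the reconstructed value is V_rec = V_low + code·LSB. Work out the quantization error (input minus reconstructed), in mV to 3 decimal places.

Step size: 4.096 V ÷ 2^10 = 4.000 mV.
(2.46348 − 0)/0.004 = 615.8700; ⌊·⌋ gives code 615.
Code 615 maps back to 0 + 615×0.004 V = 2.46 V.
Difference: 0.00348 V → 3.480 mV.

3.480 mV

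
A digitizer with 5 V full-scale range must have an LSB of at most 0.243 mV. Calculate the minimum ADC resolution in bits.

15 bits

Number of steps required ≥ 5 V / 0.243 mV = 20576.13.
Need 2^N ≥ 20576.13; 2^14 = 16384, 2^15 = 32768.
Minimum N = 15.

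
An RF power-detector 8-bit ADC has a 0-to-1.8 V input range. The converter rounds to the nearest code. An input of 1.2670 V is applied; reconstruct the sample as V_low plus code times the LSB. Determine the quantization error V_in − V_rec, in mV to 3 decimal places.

One LSB is 1.8 V / 256 = 7.031 mV.
(V_in − V_low)/LSB = (1.2670 − 0)/0.00703125 = 180.1956 → code 180 (round).
V_rec = 0 + 180·0.00703125 = 1.265625 V.
Error = 1.2670 − 1.265625 = 0.001375 V = 1.375 mV.

1.375 mV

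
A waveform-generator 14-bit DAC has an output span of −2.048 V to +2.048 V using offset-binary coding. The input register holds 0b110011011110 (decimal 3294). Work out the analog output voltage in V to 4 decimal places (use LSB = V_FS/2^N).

LSB = 4.096 V / 2^14 = 250.00 µV.
Code 0b110011011110 = 3294 decimal.
V_out = (−2.048) + 3294 × 0.00025 V = -1.2245 V.

-1.2245 V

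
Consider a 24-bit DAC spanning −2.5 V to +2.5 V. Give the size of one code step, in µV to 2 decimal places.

0.30 µV

Full-scale span = 5 V.
LSB = 5 / 2^24 = 5 / 16777216 = 2.98023e-07 V = 0.30 µV.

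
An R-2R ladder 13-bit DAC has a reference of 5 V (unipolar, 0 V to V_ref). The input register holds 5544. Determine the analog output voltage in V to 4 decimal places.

LSB = 5 V / 2^13 = 0.610 mV.
V_out = 0 + 5544 × 0.000610352 V = 3.38379 V.

3.3838 V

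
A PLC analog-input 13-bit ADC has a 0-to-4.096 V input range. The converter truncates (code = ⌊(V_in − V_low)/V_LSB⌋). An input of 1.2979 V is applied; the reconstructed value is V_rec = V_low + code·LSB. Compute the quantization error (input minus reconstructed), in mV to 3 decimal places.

LSB = 4.096/2^13 = 0.500 mV.
Scaled input = 2595.8000 LSBs, so code = 2595.
V_rec = 0 + 2595·0.0005 = 1.2975 V.
Error = 1.2979 − 1.2975 = 0.0004 V = 0.400 mV.

0.400 mV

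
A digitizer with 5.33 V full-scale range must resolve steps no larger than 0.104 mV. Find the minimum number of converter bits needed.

16 bits

Number of steps required ≥ 5.33 V / 0.104 mV = 51250.00.
Need 2^N ≥ 51250.00; 2^15 = 32768, 2^16 = 65536.
Minimum N = 16.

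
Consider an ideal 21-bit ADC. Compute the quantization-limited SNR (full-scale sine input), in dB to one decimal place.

128.2 dB

SNR ≈ 6.02·N + 1.76 dB = 6.02·21 + 1.76 = 128.18 dB.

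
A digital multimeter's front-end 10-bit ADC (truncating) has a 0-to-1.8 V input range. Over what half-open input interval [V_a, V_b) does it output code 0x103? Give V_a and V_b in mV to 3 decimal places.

[455.273 mV, 457.031 mV)

LSB = 1.8/2^10 = 1.758 mV.
Code 0x103 = 259 decimal.
V_a = V_low + 259·LSB = 0.455273 V; V_b = V_low + 260·LSB = 0.457031 V.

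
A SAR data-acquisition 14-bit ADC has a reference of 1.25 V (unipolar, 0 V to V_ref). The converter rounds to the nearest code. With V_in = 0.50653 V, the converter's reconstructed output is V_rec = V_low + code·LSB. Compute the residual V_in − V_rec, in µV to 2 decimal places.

Step size: 1.25 V ÷ 2^14 = 76.29 µV.
(0.50653 − 0)/7.62939e-05 = 6639.1900; round gives code 6639.
V_rec = 0 + 6639·7.62939e-05 = 0.5065155 V.
Error = 0.50653 − 0.5065155 = 1.44971e-05 V = 14.50 µV.

14.50 µV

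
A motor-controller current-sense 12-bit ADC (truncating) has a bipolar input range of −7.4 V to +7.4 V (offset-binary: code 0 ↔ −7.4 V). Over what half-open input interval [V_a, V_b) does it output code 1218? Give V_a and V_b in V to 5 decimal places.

[-2.99902 V, -2.99541 V)

LSB = 14.8/2^12 = 3.613 mV.
V_a = V_low + 1218·LSB = -2.99902 V; V_b = V_low + 1219·LSB = -2.99541 V.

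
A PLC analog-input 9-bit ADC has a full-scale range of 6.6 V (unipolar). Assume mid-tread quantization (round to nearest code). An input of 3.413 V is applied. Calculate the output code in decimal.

code 265

Full-scale span = 6.6 V; LSB = 6.6/2^9 = 12.891 mV.
(V_in − V_low)/LSB = (3.413 − 0) / 0.0128906 = 264.766.
round(264.766) = 265.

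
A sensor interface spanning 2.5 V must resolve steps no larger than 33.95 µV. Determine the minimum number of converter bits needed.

17 bits

Number of steps required ≥ 2.5 V / 33.95 µV = 73637.70.
Need 2^N ≥ 73637.70; 2^16 = 65536, 2^17 = 131072.
Minimum N = 17.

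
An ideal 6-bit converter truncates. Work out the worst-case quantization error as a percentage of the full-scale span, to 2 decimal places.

1.56 %

Truncating → worst-case error = 1 LSB = V_FS/2^6, so 100/64 = 1.5625 % of full scale.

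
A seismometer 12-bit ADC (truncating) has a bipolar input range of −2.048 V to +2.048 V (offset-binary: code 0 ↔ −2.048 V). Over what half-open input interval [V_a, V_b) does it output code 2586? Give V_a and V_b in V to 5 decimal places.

LSB = 4.096/2^12 = 1.000 mV.
V_a = V_low + 2586·LSB = 0.538 V; V_b = V_low + 2587·LSB = 0.539 V.

[0.53800 V, 0.53900 V)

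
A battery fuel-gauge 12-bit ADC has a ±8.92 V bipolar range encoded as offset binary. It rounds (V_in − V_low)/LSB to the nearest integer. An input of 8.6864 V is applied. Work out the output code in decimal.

LSB = 17.84 V / 4096 = 4.355 mV.
Input sits at 4042.366 steps above V_low.
So the output code is 4042.

code 4042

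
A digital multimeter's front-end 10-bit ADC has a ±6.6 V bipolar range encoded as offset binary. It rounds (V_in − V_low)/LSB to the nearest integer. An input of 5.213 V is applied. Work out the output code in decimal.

code 916

With 1024 levels over 13.2 V, one step is 12.891 mV.
(V_in − V_low)/LSB = (5.213 − (−6.6)) / 0.0128906 = 916.402.
round(916.402) = 916.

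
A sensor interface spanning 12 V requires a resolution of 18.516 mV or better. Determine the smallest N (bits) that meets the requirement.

10 bits

Number of steps required ≥ 12 V / 18.516 mV = 648.09.
Need 2^N ≥ 648.09; 2^9 = 512, 2^10 = 1024.
Minimum N = 10.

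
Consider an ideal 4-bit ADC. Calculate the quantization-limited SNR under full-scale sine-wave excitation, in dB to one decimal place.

SNR ≈ 6.02·N + 1.76 dB = 6.02·4 + 1.76 = 25.84 dB.

25.8 dB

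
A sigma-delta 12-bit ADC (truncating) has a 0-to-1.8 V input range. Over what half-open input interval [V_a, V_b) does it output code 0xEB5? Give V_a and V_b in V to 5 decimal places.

LSB = 1.8/2^12 = 439.45 µV.
Code 0xEB5 = 3765 decimal.
V_a = V_low + 3765·LSB = 1.65454 V; V_b = V_low + 3766·LSB = 1.65498 V.

[1.65454 V, 1.65498 V)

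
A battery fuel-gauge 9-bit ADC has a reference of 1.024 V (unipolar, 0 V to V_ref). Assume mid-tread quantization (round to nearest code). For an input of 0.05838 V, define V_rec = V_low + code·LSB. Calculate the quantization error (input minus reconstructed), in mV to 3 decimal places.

One LSB is 1.024 V / 512 = 2.000 mV.
(0.05838 − 0)/0.002 = 29.1900; round gives code 29.
Reconstructed: 0.058 V.
Difference: 0.00038 V → 0.380 mV.

0.380 mV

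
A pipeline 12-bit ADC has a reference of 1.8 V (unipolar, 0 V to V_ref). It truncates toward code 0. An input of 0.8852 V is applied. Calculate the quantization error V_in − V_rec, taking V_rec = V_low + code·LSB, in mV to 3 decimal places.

Step size: 1.8 V ÷ 2^12 = 439.45 µV.
Scaled input = 2014.3218 LSBs, so code = 2014.
Reconstructed: 0.88505859 V.
V_in − V_rec = 0.000141406 V = 0.141 mV.

0.141 mV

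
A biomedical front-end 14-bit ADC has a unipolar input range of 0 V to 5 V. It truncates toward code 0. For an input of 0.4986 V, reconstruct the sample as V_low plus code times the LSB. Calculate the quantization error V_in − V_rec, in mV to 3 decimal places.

0.248 mV

LSB = 5/2^14 = 305.18 µV.
(0.4986 − 0)/0.000305176 = 1633.8125; ⌊·⌋ gives code 1633.
Reconstructed: 0.49835205 V.
Difference: 0.000247949 V → 0.248 mV.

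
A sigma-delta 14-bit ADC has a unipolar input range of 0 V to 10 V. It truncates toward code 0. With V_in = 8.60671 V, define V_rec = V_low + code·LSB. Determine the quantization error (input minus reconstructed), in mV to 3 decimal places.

0.143 mV

One LSB is 10 V / 16384 = 0.610 mV.
(V_in − V_low)/LSB = (8.60671 − 0)/0.000610352 = 14101.2337 → code 14101 (floor).
Code 14101 maps back to 0 + 14101×0.000610352 V = 8.6065674 V.
V_in − V_rec = 0.000142617 V = 0.143 mV.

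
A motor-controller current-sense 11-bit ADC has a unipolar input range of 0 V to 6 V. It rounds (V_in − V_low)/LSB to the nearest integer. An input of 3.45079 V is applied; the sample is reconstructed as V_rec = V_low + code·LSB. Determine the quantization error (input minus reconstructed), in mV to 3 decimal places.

-0.382 mV

LSB = 6/2^11 = 2.930 mV.
Scaled input = 1177.8697 LSBs, so code = 1178.
Code 1178 maps back to 0 + 1178×0.00292969 V = 3.4511719 V.
V_in − V_rec = -0.000381875 V = -0.382 mV.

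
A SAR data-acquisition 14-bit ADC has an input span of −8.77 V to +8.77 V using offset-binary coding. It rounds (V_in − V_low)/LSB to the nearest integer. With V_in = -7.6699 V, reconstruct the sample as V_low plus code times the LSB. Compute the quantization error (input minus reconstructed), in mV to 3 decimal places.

LSB = 17.54/2^14 = 1.071 mV.
(-7.6699 − (−8.77))/0.00107056 = 1027.5963; round gives code 1028.
Reconstructed: -7.6694678 V.
Difference: -0.000432227 V → -0.432 mV.

-0.432 mV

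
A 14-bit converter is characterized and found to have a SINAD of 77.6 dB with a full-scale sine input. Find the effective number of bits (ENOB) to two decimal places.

ENOB = (SINAD − 1.76) / 6.02 = (77.6 − 1.76)/6.02 = 12.598.

12.60 bits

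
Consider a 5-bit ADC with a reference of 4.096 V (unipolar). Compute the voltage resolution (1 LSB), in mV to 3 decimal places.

128.000 mV

Full-scale span = 4.096 V.
LSB = 4.096 / 2^5 = 4.096 / 32 = 0.128 V = 128.000 mV.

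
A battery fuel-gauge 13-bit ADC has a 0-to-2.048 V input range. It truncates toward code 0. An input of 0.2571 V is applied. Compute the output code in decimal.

Full-scale span = 2.048 V; LSB = 2.048/2^13 = 250.00 µV.
(V_in − V_low)/LSB = (0.2571 − 0) / 0.00025 = 1028.400.
So the output code is 1028.

code 1028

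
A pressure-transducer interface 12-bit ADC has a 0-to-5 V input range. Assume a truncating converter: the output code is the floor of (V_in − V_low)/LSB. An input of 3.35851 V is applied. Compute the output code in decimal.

code 2751

LSB = 5 V / 4096 = 1.221 mV.
(V_in − V_low)/LSB = (3.35851 − 0) / 0.0012207 = 2751.291.
So the output code is 2751.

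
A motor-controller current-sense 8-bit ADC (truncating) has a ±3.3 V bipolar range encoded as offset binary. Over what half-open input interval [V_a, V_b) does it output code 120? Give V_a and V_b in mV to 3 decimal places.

LSB = 6.6/2^8 = 25.781 mV.
V_a = V_low + 120·LSB = -0.20625 V; V_b = V_low + 121·LSB = -0.180469 V.

[-206.250 mV, -180.469 mV)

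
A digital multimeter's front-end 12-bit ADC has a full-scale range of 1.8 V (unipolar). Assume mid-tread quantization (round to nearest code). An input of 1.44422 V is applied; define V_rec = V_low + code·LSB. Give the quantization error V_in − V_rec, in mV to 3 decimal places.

One LSB is 1.8 V / 4096 = 439.45 µV.
(1.44422 − 0)/0.000439453 = 3286.4028; round gives code 3286.
Code 3286 maps back to 0 + 3286×0.000439453 V = 1.444043 V.
Error = 1.44422 − 1.444043 = 0.000177031 V = 0.177 mV.

0.177 mV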